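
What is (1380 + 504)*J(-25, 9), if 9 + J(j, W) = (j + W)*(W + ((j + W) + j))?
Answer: 947652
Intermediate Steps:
J(j, W) = -9 + (W + j)*(2*W + 2*j) (J(j, W) = -9 + (j + W)*(W + ((j + W) + j)) = -9 + (W + j)*(W + ((W + j) + j)) = -9 + (W + j)*(W + (W + 2*j)) = -9 + (W + j)*(2*W + 2*j))
(1380 + 504)*J(-25, 9) = (1380 + 504)*(-9 + 2*9**2 + 2*(-25)**2 + 4*9*(-25)) = 1884*(-9 + 2*81 + 2*625 - 900) = 1884*(-9 + 162 + 1250 - 900) = 1884*503 = 947652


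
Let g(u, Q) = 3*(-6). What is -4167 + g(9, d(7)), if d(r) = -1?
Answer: -4185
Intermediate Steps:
g(u, Q) = -18
-4167 + g(9, d(7)) = -4167 - 18 = -4185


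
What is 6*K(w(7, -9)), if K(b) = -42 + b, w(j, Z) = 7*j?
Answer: 42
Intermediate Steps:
6*K(w(7, -9)) = 6*(-42 + 7*7) = 6*(-42 + 49) = 6*7 = 42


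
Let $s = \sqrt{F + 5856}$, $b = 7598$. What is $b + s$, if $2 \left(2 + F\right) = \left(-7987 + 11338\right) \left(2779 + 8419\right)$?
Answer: $7598 + \sqrt{18768103} \approx 11930.0$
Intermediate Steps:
$F = 18762247$ ($F = -2 + \frac{\left(-7987 + 11338\right) \left(2779 + 8419\right)}{2} = -2 + \frac{3351 \cdot 11198}{2} = -2 + \frac{1}{2} \cdot 37524498 = -2 + 18762249 = 18762247$)
$s = \sqrt{18768103}$ ($s = \sqrt{18762247 + 5856} = \sqrt{18768103} \approx 4332.2$)
$b + s = 7598 + \sqrt{18768103}$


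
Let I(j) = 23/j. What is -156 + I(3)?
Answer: -445/3 ≈ -148.33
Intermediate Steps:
-156 + I(3) = -156 + 23/3 = -445/3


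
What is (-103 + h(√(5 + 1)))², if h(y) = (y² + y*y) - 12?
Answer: 10609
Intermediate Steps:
h(y) = -12 + 2*y² (h(y) = (y² + y²) - 12 = 2*y² - 12 = -12 + 2*y²)
(-103 + h(√(5 + 1)))² = (-103 + (-12 + 2*(√(5 + 1))²))² = (-103 + (-12 + 2*(√6)²))² = (-103 + (-12 + 2*6))² = (-103 + (-12 + 12))² = (-103 + 0)² = (-103)² = 10609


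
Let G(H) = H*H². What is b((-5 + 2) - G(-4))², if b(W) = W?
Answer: 3721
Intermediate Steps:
G(H) = H³
b((-5 + 2) - G(-4))² = ((-5 + 2) - 1*(-4)³)² = (-3 - 1*(-64))² = (-3 + 64)² = 61² = 3721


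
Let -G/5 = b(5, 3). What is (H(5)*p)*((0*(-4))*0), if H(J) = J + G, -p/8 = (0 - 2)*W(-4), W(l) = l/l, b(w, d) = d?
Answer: 0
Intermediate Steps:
W(l) = 1
p = 16 (p = -8*(0 - 2) = -(-16) = -8*(-2) = 16)
G = -15 (G = -5*3 = -15)
H(J) = -15 + J (H(J) = J - 15 = -15 + J)
(H(5)*p)*((0*(-4))*0) = ((-15 + 5)*16)*((0*(-4))*0) = (-10*16)*(0*0) = -160*0 = 0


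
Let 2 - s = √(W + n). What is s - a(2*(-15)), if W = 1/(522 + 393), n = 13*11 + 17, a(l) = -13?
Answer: 15 - √133956915/915 ≈ 2.3508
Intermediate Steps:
n = 160 (n = 143 + 17 = 160)
W = 1/915 ≈ 0.0010929
s = 2 - √133956915/915 (s = 2 - √(1/915 + 160) = 2 - √(146401/915) = 2 - √133956915/915 ≈ -10.649)
s - a(2*(-15)) = (2 - √133956915/915) - 1*(-13) = (2 - √133956915/915) + 13 = 15 - √133956915/915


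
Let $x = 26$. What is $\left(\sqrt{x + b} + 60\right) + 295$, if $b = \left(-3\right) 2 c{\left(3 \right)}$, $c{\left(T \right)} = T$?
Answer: $355 + 2 \sqrt{2} \approx 357.83$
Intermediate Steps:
$b = -18$ ($b = \left(-3\right) 2 \cdot 3 = \left(-6\right) 3 = -18$)
$\left(\sqrt{x + b} + 60\right) + 295 = \left(\sqrt{26 - 18} + 60\right) + 295 = \left(\sqrt{8} + 60\right) + 295 = \left(2 \sqrt{2} + 60\right) + 295 = \left(60 + 2 \sqrt{2}\right) + 295 = 355 + 2 \sqrt{2}$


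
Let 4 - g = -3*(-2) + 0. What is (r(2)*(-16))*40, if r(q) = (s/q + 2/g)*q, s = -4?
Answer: 3840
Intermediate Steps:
g = -2 (g = 4 - (-3*(-2) + 0) = 4 - (6 + 0) = 4 - 1*6 = 4 - 6 = -2)
r(q) = q*(-1 - 4/q) (r(q) = (-4/q + 2/(-2))*q = (-4/q + 2*(-½))*q = (-4/q - 1)*q = (-1 - 4/q)*q = q*(-1 - 4/q))
(r(2)*(-16))*40 = ((-4 - 1*2)*(-16))*40 = ((-4 - 2)*(-16))*40 = -6*(-16)*40 = 96*40 = 3840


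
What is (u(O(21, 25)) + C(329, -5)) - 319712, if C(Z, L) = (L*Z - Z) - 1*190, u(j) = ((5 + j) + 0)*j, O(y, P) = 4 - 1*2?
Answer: -321862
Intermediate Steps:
O(y, P) = 2 (O(y, P) = 4 - 2 = 2)
u(j) = j*(5 + j) (u(j) = (5 + j)*j = j*(5 + j))
C(Z, L) = -190 - Z + L*Z (C(Z, L) = (-Z + L*Z) - 190 = -190 - Z + L*Z)
(u(O(21, 25)) + C(329, -5)) - 319712 = (2*(5 + 2) + (-190 - 1*329 - 5*329)) - 319712 = (2*7 + (-190 - 329 - 1645)) - 319712 = (14 - 2164) - 319712 = -2150 - 319712 = -321862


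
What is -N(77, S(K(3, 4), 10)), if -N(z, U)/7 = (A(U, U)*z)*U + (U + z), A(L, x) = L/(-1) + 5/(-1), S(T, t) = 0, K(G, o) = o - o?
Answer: 539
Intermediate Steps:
K(G, o) = 0
A(L, x) = -5 - L (A(L, x) = L*(-1) + 5*(-1) = -L - 5 = -5 - L)
N(z, U) = -7*U - 7*z - 7*U*z*(-5 - U) (N(z, U) = -7*(((-5 - U)*z)*U + (U + z)) = -7*((z*(-5 - U))*U + (U + z)) = -7*(U*z*(-5 - U) + (U + z)) = -7*(U + z + U*z*(-5 - U)) = -7*U - 7*z - 7*U*z*(-5 - U))
-N(77, S(K(3, 4), 10)) = -(-7*0 - 7*77 + 7*0*77*(5 + 0)) = -(0 - 539 + 7*0*77*5) = -(0 - 539 + 0) = -1*(-539) = 539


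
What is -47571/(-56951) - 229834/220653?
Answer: -2592592271/12566409003 ≈ -0.20631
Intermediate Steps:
-47571/(-56951) - 229834/220653 = -47571*(-1/56951) - 229834*1/220653 = 47571/56951 - 229834/220653 = -2592592271/12566409003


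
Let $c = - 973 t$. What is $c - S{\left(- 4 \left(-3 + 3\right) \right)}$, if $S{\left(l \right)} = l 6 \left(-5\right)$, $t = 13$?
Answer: $-12649$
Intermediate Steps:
$S{\left(l \right)} = - 30 l$ ($S{\left(l \right)} = 6 l \left(-5\right) = - 30 l$)
$c = -12649$ ($c = \left(-973\right) 13 = -12649$)
$c - S{\left(- 4 \left(-3 + 3\right) \right)} = -12649 - - 30 \left(- 4 \left(-3 + 3\right)\right) = -12649 - - 30 \left(\left(-4\right) 0\right) = -12649 - \left(-30\right) 0 = -12649 - 0 = -12649 + 0 = -12649$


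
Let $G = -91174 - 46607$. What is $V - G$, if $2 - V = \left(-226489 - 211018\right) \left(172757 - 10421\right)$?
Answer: $71023274135$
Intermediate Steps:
$V = 71023136354$ ($V = 2 - \left(-226489 - 211018\right) \left(172757 - 10421\right) = 2 - \left(-437507\right) 162336 = 2 - -71023136352 = 2 + 71023136352 = 71023136354$)
$G = -137781$ ($G = -91174 - 46607 = -137781$)
$V - G = 71023136354 - -137781 = 71023136354 + 137781 = 71023274135$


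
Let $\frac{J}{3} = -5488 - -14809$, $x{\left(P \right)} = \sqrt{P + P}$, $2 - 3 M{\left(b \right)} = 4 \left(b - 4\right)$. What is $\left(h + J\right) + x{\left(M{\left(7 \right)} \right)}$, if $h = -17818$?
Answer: $10145 + \frac{2 i \sqrt{15}}{3} \approx 10145.0 + 2.582 i$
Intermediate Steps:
$M{\left(b \right)} = 6 - \frac{4 b}{3}$ ($M{\left(b \right)} = \frac{2}{3} - \frac{4 \left(b - 4\right)}{3} = \frac{2}{3} - \frac{4 \left(-4 + b\right)}{3} = \frac{2}{3} - \frac{-16 + 4 b}{3} = \frac{2}{3} - \left(- \frac{16}{3} + \frac{4 b}{3}\right) = 6 - \frac{4 b}{3}$)
$x{\left(P \right)} = \sqrt{2} \sqrt{P}$ ($x{\left(P \right)} = \sqrt{2 P} = \sqrt{2} \sqrt{P}$)
$J = 27963$ ($J = 3 \left(-5488 - -14809\right) = 3 \left(-5488 + 14809\right) = 3 \cdot 9321 = 27963$)
$\left(h + J\right) + x{\left(M{\left(7 \right)} \right)} = \left(-17818 + 27963\right) + \sqrt{2} \sqrt{6 - \frac{28}{3}} = 10145 + \sqrt{2} \sqrt{6 - \frac{28}{3}} = 10145 + \sqrt{2} \sqrt{- \frac{10}{3}} = 10145 + \sqrt{2} \frac{i \sqrt{30}}{3} = 10145 + \frac{2 i \sqrt{15}}{3}$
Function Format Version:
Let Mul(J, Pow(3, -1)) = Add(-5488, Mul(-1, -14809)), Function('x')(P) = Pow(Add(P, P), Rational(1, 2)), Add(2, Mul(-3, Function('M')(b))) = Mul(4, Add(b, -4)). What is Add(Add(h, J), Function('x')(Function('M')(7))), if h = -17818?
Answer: Add(10145, Mul(Rational(2, 3), I, Pow(15, Rational(1, 2)))) ≈ Add(10145., Mul(2.5820, I))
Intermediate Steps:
Function('M')(b) = Add(6, Mul(Rational(-4, 3), b)) (Function('M')(b) = Add(Rational(2, 3), Mul(Rational(-1, 3), Mul(4, Add(b, -4)))) = Add(Rational(2, 3), Mul(Rational(-1, 3), Mul(4, Add(-4, b)))) = Add(Rational(2, 3), Mul(Rational(-1, 3), Add(-16, Mul(4, b)))) = Add(Rational(2, 3), Add(Rational(16, 3), Mul(Rational(-4, 3), b))) = Add(6, Mul(Rational(-4, 3), b)))
Function('x')(P) = Mul(Pow(2, Rational(1, 2)), Pow(P, Rational(1, 2))) (Function('x')(P) = Pow(Mul(2, P), Rational(1, 2)) = Mul(Pow(2, Rational(1, 2)), Pow(P, Rational(1, 2))))
J = 27963 (J = Mul(3, Add(-5488, Mul(-1, -14809))) = Mul(3, Add(-5488, 14809)) = Mul(3, 9321) = 27963)
Add(Add(h, J), Function('x')(Function('M')(7))) = Add(Add(-17818, 27963), Mul(Pow(2, Rational(1, 2)), Pow(Add(6, Mul(Rational(-4, 3), 7)), Rational(1, 2)))) = Add(10145, Mul(Pow(2, Rational(1, 2)), Pow(Add(6, Rational(-28, 3)), Rational(1, 2)))) = Add(10145, Mul(Pow(2, Rational(1, 2)), Pow(Rational(-10, 3), Rational(1, 2)))) = Add(10145, Mul(Pow(2, Rational(1, 2)), Mul(Rational(1, 3), I, Pow(30, Rational(1, 2))))) = Add(10145, Mul(Rational(2, 3), I, Pow(15, Rational(1, 2))))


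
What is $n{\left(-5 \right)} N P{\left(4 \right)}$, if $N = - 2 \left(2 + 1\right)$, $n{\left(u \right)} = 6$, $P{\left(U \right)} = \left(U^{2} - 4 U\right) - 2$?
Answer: $72$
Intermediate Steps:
$P{\left(U \right)} = -2 + U^{2} - 4 U$
$N = -6$ ($N = \left(-2\right) 3 = -6$)
$n{\left(-5 \right)} N P{\left(4 \right)} = 6 \left(-6\right) \left(-2 + 4^{2} - 16\right) = - 36 \left(-2 + 16 - 16\right) = \left(-36\right) \left(-2\right) = 72$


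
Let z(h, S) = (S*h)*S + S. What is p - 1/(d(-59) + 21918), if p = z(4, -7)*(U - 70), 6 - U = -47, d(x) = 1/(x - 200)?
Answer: -18239433352/5676761 ≈ -3213.0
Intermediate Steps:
d(x) = 1/(-200 + x)
U = 53 (U = 6 - 1*(-47) = 6 + 47 = 53)
z(h, S) = S + h*S² (z(h, S) = h*S² + S = S + h*S²)
p = -3213 (p = (-7*(1 - 7*4))*(53 - 70) = -7*(1 - 28)*(-17) = -7*(-27)*(-17) = 189*(-17) = -3213)
p - 1/(d(-59) + 21918) = -3213 - 1/(1/(-200 - 59) + 21918) = -3213 - 1/(1/(-259) + 21918) = -3213 - 1/(-1/259 + 21918) = -3213 - 1/5676761/259 = -3213 - 1*259/5676761 = -3213 - 259/5676761 = -18239433352/5676761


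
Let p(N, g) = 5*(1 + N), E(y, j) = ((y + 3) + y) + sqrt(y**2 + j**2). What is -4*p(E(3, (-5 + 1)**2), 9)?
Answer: -200 - 20*sqrt(265) ≈ -525.58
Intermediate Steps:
E(y, j) = 3 + sqrt(j**2 + y**2) + 2*y (E(y, j) = ((3 + y) + y) + sqrt(j**2 + y**2) = (3 + 2*y) + sqrt(j**2 + y**2) = 3 + sqrt(j**2 + y**2) + 2*y)
p(N, g) = 5 + 5*N
-4*p(E(3, (-5 + 1)**2), 9) = -4*(5 + 5*(3 + sqrt(((-5 + 1)**2)**2 + 3**2) + 2*3)) = -4*(5 + 5*(3 + sqrt(((-4)**2)**2 + 9) + 6)) = -4*(5 + 5*(3 + sqrt(16**2 + 9) + 6)) = -4*(5 + 5*(3 + sqrt(256 + 9) + 6)) = -4*(5 + 5*(3 + sqrt(265) + 6)) = -4*(5 + 5*(9 + sqrt(265))) = -4*(5 + (45 + 5*sqrt(265))) = -4*(50 + 5*sqrt(265)) = -200 - 20*sqrt(265)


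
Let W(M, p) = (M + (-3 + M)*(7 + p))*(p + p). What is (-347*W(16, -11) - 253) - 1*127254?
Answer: -402331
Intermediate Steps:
W(M, p) = 2*p*(M + (-3 + M)*(7 + p)) (W(M, p) = (M + (-3 + M)*(7 + p))*(2*p) = 2*p*(M + (-3 + M)*(7 + p)))
(-347*W(16, -11) - 253) - 1*127254 = (-694*(-11)*(-21 - 3*(-11) + 8*16 + 16*(-11)) - 253) - 1*127254 = (-694*(-11)*(-21 + 33 + 128 - 176) - 253) - 127254 = (-694*(-11)*(-36) - 253) - 127254 = (-347*792 - 253) - 127254 = (-274824 - 253) - 127254 = -275077 - 127254 = -402331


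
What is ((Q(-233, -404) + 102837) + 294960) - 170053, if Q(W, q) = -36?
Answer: 227708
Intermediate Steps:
((Q(-233, -404) + 102837) + 294960) - 170053 = ((-36 + 102837) + 294960) - 170053 = (102801 + 294960) - 170053 = 397761 - 170053 = 227708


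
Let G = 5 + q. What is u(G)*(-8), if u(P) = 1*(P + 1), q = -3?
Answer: -24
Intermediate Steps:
G = 2 (G = 5 - 3 = 2)
u(P) = 1 + P (u(P) = 1*(1 + P) = 1 + P)
u(G)*(-8) = (1 + 2)*(-8) = 3*(-8) = -24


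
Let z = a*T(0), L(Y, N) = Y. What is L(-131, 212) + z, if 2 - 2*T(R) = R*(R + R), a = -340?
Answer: -471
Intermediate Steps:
T(R) = 1 - R² (T(R) = 1 - R*(R + R)/2 = 1 - R*2*R/2 = 1 - R²)
z = -340 (z = -340*(1 - 1*0²) = -340*(1 - 1*0) = -340*(1 + 0) = -340*1 = -340)
L(-131, 212) + z = -131 - 340 = -471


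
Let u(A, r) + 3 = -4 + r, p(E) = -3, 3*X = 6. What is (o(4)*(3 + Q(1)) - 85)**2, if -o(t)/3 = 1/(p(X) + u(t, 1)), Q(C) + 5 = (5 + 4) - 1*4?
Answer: 7056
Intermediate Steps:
X = 2 (X = (1/3)*6 = 2)
Q(C) = 0 (Q(C) = -5 + ((5 + 4) - 1*4) = -5 + (9 - 4) = -5 + 5 = 0)
u(A, r) = -7 + r (u(A, r) = -3 + (-4 + r) = -7 + r)
o(t) = 1/3 (o(t) = -3/(-3 + (-7 + 1)) = -3/(-3 - 6) = -3/(-9) = -3*(-1/9) = 1/3)
(o(4)*(3 + Q(1)) - 85)**2 = ((3 + 0)/3 - 85)**2 = ((1/3)*3 - 85)**2 = (1 - 85)**2 = (-84)**2 = 7056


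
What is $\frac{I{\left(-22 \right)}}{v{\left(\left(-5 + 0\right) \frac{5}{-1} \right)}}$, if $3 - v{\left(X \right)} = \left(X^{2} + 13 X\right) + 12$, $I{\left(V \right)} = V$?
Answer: $\frac{22}{959} \approx 0.022941$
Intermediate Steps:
$v{\left(X \right)} = -9 - X^{2} - 13 X$ ($v{\left(X \right)} = 3 - \left(\left(X^{2} + 13 X\right) + 12\right) = 3 - \left(12 + X^{2} + 13 X\right) = -9 - X^{2} - 13 X$)
$\frac{I{\left(-22 \right)}}{v{\left(\left(-5 + 0\right) \frac{5}{-1} \right)}} = \frac{1}{-9 - \left(\left(-5 + 0\right) \frac{5}{-1}\right)^{2} - 13 \left(-5 + 0\right) \frac{5}{-1}} \left(-22\right) = \frac{1}{-9 - \left(- 5 \cdot 5 \left(-1\right)\right)^{2} - 13 \left(- 5 \cdot 5 \left(-1\right)\right)} \left(-22\right) = \frac{1}{-9 - \left(\left(-5\right) \left(-5\right)\right)^{2} - 13 \left(\left(-5\right) \left(-5\right)\right)} \left(-22\right) = \frac{1}{-9 - 25^{2} - 325} \left(-22\right) = \frac{1}{-9 - 625 - 325} \left(-22\right) = \frac{1}{-959} \left(-22\right) = \left(- \frac{1}{959}\right) \left(-22\right) = \frac{22}{959}$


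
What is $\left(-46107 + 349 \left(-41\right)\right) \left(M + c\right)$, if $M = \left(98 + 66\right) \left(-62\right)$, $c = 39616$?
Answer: $-1779130368$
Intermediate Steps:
$M = -10168$ ($M = 164 \left(-62\right) = -10168$)
$\left(-46107 + 349 \left(-41\right)\right) \left(M + c\right) = \left(-46107 + 349 \left(-41\right)\right) \left(-10168 + 39616\right) = \left(-46107 - 14309\right) 29448 = \left(-60416\right) 29448 = -1779130368$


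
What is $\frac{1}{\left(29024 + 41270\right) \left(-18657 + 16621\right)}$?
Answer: $- \frac{1}{143118584} \approx -6.9872 \cdot 10^{-9}$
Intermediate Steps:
$\frac{1}{\left(29024 + 41270\right) \left(-18657 + 16621\right)} = \frac{1}{70294 \left(-2036\right)} = \frac{1}{-143118584} = - \frac{1}{143118584}$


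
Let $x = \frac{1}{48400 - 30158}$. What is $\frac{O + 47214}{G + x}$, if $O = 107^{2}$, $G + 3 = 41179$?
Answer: $\frac{1070130446}{751132593} \approx 1.4247$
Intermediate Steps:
$G = 41176$ ($G = -3 + 41179 = 41176$)
$x = \frac{1}{18242} \approx 5.4819 \cdot 10^{-5}$
$O = 11449$
$\frac{O + 47214}{G + x} = \frac{11449 + 47214}{41176 + \frac{1}{18242}} = \frac{58663}{\frac{751132593}{18242}} = 58663 \cdot \frac{18242}{751132593} = \frac{1070130446}{751132593}$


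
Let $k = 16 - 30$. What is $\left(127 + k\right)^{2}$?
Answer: $12769$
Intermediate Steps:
$k = -14$ ($k = 16 - 30 = -14$)
$\left(127 + k\right)^{2} = \left(127 - 14\right)^{2} = 113^{2} = 12769$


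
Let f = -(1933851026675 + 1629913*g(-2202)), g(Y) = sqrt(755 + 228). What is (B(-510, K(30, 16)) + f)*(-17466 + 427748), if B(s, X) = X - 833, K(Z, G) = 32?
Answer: -793424267254908232 - 668723965466*sqrt(983) ≈ -7.9344e+17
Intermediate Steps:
B(s, X) = -833 + X
g(Y) = sqrt(983)
f = -1933851026675 - 1629913*sqrt(983) (f = -(1933851026675 + 1629913*sqrt(983)) = -1629913*(1186475 + sqrt(983)) = -1933851026675 - 1629913*sqrt(983) ≈ -1.9339e+12)
(B(-510, K(30, 16)) + f)*(-17466 + 427748) = ((-833 + 32) + (-1933851026675 - 1629913*sqrt(983)))*(-17466 + 427748) = (-801 + (-1933851026675 - 1629913*sqrt(983)))*410282 = (-1933851027476 - 1629913*sqrt(983))*410282 = -793424267254908232 - 668723965466*sqrt(983)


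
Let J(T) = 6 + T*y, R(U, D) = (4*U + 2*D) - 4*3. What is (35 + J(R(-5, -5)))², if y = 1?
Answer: 1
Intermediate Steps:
R(U, D) = -12 + 2*D + 4*U (R(U, D) = (2*D + 4*U) - 12 = -12 + 2*D + 4*U)
J(T) = 6 + T (J(T) = 6 + T*1 = 6 + T)
(35 + J(R(-5, -5)))² = (35 + (6 + (-12 + 2*(-5) + 4*(-5))))² = (35 + (6 + (-12 - 10 - 20)))² = (35 + (6 - 42))² = (35 - 36)² = (-1)² = 1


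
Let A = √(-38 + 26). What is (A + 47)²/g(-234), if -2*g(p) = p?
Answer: 169/9 + 188*I*√3/117 ≈ 18.778 + 2.7831*I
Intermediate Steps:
g(p) = -p/2
A = 2*I*√3 (A = √(-12) = 2*I*√3 ≈ 3.4641*I)
(A + 47)²/g(-234) = (2*I*√3 + 47)²/((-½*(-234))) = (47 + 2*I*√3)²/117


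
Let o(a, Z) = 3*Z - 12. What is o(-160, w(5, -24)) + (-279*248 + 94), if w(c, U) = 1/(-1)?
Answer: -69113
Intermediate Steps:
w(c, U) = -1
o(a, Z) = -12 + 3*Z
o(-160, w(5, -24)) + (-279*248 + 94) = (-12 + 3*(-1)) + (-279*248 + 94) = (-12 - 3) + (-69192 + 94) = -15 - 69098 = -69113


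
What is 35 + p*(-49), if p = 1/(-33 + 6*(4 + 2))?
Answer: 56/3 ≈ 18.667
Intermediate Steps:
p = 1/3 (p = 1/(-33 + 6*6) = 1/(-33 + 36) = 1/3 ≈ 0.33333)
35 + p*(-49) = 35 + (1/3)*(-49) = 35 - 49/3 = 56/3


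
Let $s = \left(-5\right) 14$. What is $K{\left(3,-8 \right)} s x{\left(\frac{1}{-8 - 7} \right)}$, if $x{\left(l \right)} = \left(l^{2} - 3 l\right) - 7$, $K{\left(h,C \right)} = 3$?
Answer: $\frac{21406}{15} \approx 1427.1$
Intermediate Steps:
$s = -70$
$x{\left(l \right)} = -7 + l^{2} - 3 l$
$K{\left(3,-8 \right)} s x{\left(\frac{1}{-8 - 7} \right)} = 3 \left(-70\right) \left(-7 + \left(\frac{1}{-8 - 7}\right)^{2} - \frac{3}{-8 - 7}\right) = - 210 \left(-7 + \left(\frac{1}{-15}\right)^{2} - \frac{3}{-15}\right) = - 210 \left(-7 + \left(- \frac{1}{15}\right)^{2} - - \frac{1}{5}\right) = - 210 \left(-7 + \frac{1}{225} + \frac{1}{5}\right) = \left(-210\right) \left(- \frac{1529}{225}\right) = \frac{21406}{15}$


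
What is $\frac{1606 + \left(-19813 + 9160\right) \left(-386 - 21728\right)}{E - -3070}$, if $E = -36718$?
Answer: $- \frac{14723878}{2103} \approx -7001.4$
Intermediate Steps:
$\frac{1606 + \left(-19813 + 9160\right) \left(-386 - 21728\right)}{E - -3070} = \frac{1606 + \left(-19813 + 9160\right) \left(-386 - 21728\right)}{-36718 - -3070} = \frac{1606 - -235580442}{-36718 + \left(3074 - 4\right)} = \frac{1606 + 235580442}{-36718 + 3070} = \frac{235582048}{-33648} = 235582048 \left(- \frac{1}{33648}\right) = - \frac{14723878}{2103}$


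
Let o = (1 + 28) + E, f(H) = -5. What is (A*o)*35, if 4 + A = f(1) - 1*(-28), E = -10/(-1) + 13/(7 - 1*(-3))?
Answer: 53599/2 ≈ 26800.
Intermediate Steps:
E = 113/10 (E = -10*(-1) + 13/(7 + 3) = 10 + 13/10 = 113/10 ≈ 11.300)
o = 403/10 (o = (1 + 28) + 113/10 = 29 + 113/10 = 403/10 ≈ 40.300)
A = 19 (A = -4 + (-5 - 1*(-28)) = -4 + (-5 + 28) = -4 + 23 = 19)
(A*o)*35 = (19*(403/10))*35 = (7657/10)*35 = 53599/2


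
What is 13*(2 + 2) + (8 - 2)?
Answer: 58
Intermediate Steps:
13*(2 + 2) + (8 - 2) = 13*4 + 6 = 52 + 6 = 58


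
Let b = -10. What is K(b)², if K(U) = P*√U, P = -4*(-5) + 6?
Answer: -6760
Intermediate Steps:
P = 26 (P = 20 + 6 = 26)
K(U) = 26*√U
K(b)² = (26*√(-10))² = (26*(I*√10))² = (26*I*√10)² = -6760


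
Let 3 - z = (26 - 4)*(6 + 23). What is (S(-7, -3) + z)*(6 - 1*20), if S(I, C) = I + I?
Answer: 9086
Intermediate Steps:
S(I, C) = 2*I
z = -635 (z = 3 - (26 - 4)*(6 + 23) = 3 - 22*29 = 3 - 1*638 = 3 - 638 = -635)
(S(-7, -3) + z)*(6 - 1*20) = (2*(-7) - 635)*(6 - 1*20) = (-14 - 635)*(6 - 20) = -649*(-14) = 9086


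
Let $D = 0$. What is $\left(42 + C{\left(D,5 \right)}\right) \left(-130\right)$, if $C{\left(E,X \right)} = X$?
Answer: $-6110$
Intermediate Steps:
$\left(42 + C{\left(D,5 \right)}\right) \left(-130\right) = \left(42 + 5\right) \left(-130\right) = 47 \left(-130\right) = -6110$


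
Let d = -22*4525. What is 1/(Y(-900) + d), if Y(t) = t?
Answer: -1/100450 ≈ -9.9552e-6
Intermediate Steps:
d = -99550
1/(Y(-900) + d) = 1/(-900 - 99550) = 1/(-100450) = -1/100450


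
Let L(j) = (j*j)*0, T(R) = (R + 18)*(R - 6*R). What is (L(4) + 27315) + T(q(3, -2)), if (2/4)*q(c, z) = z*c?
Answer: 27675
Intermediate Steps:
q(c, z) = 2*c*z (q(c, z) = 2*(z*c) = 2*(c*z) = 2*c*z)
T(R) = -5*R*(18 + R) (T(R) = (18 + R)*(-5*R) = -5*R*(18 + R))
L(j) = 0 (L(j) = j²*0 = 0)
(L(4) + 27315) + T(q(3, -2)) = (0 + 27315) - 5*2*3*(-2)*(18 + 2*3*(-2)) = 27315 - 5*(-12)*(18 - 12) = 27315 - 5*(-12)*6 = 27315 + 360 = 27675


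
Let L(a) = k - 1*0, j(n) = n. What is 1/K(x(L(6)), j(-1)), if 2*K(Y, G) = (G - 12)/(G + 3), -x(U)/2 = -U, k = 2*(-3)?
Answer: -4/13 ≈ -0.30769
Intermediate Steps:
k = -6
L(a) = -6 (L(a) = -6 - 1*0 = -6 + 0 = -6)
x(U) = 2*U (x(U) = -(-2)*U = 2*U)
K(Y, G) = (-12 + G)/(2*(3 + G)) (K(Y, G) = ((G - 12)/(G + 3))/2 = ((-12 + G)/(3 + G))/2 = (-12 + G)/(2*(3 + G)))
1/K(x(L(6)), j(-1)) = 1/((-12 - 1)/(2*(3 - 1))) = 1/((½)*(-13)/2) = 1/((½)*(½)*(-13)) = 1/(-13/4) = -4/13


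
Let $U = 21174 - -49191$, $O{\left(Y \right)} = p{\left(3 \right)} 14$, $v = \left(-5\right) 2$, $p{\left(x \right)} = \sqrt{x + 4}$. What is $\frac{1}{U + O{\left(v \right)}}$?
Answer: $\frac{70365}{4951231853} - \frac{14 \sqrt{7}}{4951231853} \approx 1.4204 \cdot 10^{-5}$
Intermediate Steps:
$p{\left(x \right)} = \sqrt{4 + x}$
$v = -10$
$O{\left(Y \right)} = 14 \sqrt{7}$ ($O{\left(Y \right)} = \sqrt{4 + 3} \cdot 14 = \sqrt{7} \cdot 14 = 14 \sqrt{7}$)
$U = 70365$ ($U = 21174 + 49191 = 70365$)
$\frac{1}{U + O{\left(v \right)}} = \frac{1}{70365 + 14 \sqrt{7}}$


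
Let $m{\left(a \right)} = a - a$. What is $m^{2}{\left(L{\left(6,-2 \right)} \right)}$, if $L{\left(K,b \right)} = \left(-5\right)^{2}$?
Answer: $0$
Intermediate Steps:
$L{\left(K,b \right)} = 25$
$m{\left(a \right)} = 0$
$m^{2}{\left(L{\left(6,-2 \right)} \right)} = 0^{2} = 0$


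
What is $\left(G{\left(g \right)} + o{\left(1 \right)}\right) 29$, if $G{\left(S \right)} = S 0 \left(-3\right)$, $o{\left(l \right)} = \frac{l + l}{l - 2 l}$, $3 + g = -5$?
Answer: $-58$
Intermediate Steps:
$g = -8$ ($g = -3 - 5 = -8$)
$o{\left(l \right)} = -2$ ($o{\left(l \right)} = \frac{2 l}{\left(-1\right) l} = 2 l \left(- \frac{1}{l}\right) = -2$)
$G{\left(S \right)} = 0$ ($G{\left(S \right)} = 0 \left(-3\right) = 0$)
$\left(G{\left(g \right)} + o{\left(1 \right)}\right) 29 = \left(0 - 2\right) 29 = \left(-2\right) 29 = -58$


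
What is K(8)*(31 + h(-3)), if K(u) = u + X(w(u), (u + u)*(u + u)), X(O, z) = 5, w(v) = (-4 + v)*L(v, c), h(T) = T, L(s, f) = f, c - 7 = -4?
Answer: 364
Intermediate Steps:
c = 3 (c = 7 - 4 = 3)
w(v) = -12 + 3*v (w(v) = (-4 + v)*3 = -12 + 3*v)
K(u) = 5 + u (K(u) = u + 5 = 5 + u)
K(8)*(31 + h(-3)) = (5 + 8)*(31 - 3) = 13*28 = 364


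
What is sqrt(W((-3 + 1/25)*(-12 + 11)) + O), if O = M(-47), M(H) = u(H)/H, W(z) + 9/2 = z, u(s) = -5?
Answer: I*sqrt(316686)/470 ≈ 1.1973*I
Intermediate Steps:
W(z) = -9/2 + z
M(H) = -5/H
O = 5/47 (O = -5/(-47) = -5*(-1/47) = 5/47 ≈ 0.10638)
sqrt(W((-3 + 1/25)*(-12 + 11)) + O) = sqrt((-9/2 + (-3 + 1/25)*(-12 + 11)) + 5/47) = sqrt((-9/2 + (-3 + 1/25)*(-1)) + 5/47) = sqrt((-9/2 - 74/25*(-1)) + 5/47) = sqrt((-9/2 + 74/25) + 5/47) = sqrt(-77/50 + 5/47) = sqrt(-3369/2350) = I*sqrt(316686)/470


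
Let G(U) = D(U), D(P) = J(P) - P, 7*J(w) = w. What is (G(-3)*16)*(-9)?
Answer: -2592/7 ≈ -370.29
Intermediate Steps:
J(w) = w/7
D(P) = -6*P/7 (D(P) = P/7 - P = -6*P/7)
G(U) = -6*U/7
(G(-3)*16)*(-9) = (-6/7*(-3)*16)*(-9) = ((18/7)*16)*(-9) = (288/7)*(-9) = -2592/7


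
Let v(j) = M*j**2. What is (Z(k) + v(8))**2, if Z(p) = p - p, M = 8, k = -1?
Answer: 262144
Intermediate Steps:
Z(p) = 0
v(j) = 8*j**2
(Z(k) + v(8))**2 = (0 + 8*8**2)**2 = (0 + 8*64)**2 = (0 + 512)**2 = 512**2 = 262144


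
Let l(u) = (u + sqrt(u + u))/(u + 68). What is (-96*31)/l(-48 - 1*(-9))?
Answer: 86304/41 + 28768*I*sqrt(78)/533 ≈ 2105.0 + 476.68*I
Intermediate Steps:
l(u) = (u + sqrt(2)*sqrt(u))/(68 + u) (l(u) = (u + sqrt(2*u))/(68 + u) = (u + sqrt(2)*sqrt(u))/(68 + u))
(-96*31)/l(-48 - 1*(-9)) = (-96*31)/((((-48 - 1*(-9)) + sqrt(2)*sqrt(-48 - 1*(-9)))/(68 + (-48 - 1*(-9))))) = -2976*(68 + (-48 + 9))/((-48 + 9) + sqrt(2)*sqrt(-48 + 9)) = -2976*(68 - 39)/(-39 + sqrt(2)*sqrt(-39)) = -2976*29/(-39 + sqrt(2)*(I*sqrt(39))) = -2976*29/(-39 + I*sqrt(78)) = -2976/(-39/29 + I*sqrt(78)/29)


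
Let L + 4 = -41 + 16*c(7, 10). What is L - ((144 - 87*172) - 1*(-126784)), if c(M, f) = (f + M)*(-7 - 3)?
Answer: -114729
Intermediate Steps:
c(M, f) = -10*M - 10*f (c(M, f) = (M + f)*(-10) = -10*M - 10*f)
L = -2765 (L = -4 + (-41 + 16*(-10*7 - 10*10)) = -4 + (-41 + 16*(-70 - 100)) = -4 + (-41 + 16*(-170)) = -4 + (-41 - 2720) = -4 - 2761 = -2765)
L - ((144 - 87*172) - 1*(-126784)) = -2765 - ((144 - 87*172) - 1*(-126784)) = -2765 - ((144 - 14964) + 126784) = -2765 - (-14820 + 126784) = -2765 - 1*111964 = -2765 - 111964 = -114729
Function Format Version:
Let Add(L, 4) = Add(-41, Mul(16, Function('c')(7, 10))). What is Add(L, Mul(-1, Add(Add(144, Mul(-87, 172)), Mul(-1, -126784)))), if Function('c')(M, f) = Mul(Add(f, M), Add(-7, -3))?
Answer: -114729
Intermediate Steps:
Function('c')(M, f) = Add(Mul(-10, M), Mul(-10, f)) (Function('c')(M, f) = Mul(Add(M, f), -10) = Add(Mul(-10, M), Mul(-10, f)))
L = -2765 (L = Add(-4, Add(-41, Mul(16, Add(Mul(-10, 7), Mul(-10, 10))))) = Add(-4, Add(-41, Mul(16, Add(-70, -100)))) = Add(-4, Add(-41, Mul(16, -170))) = Add(-4, Add(-41, -2720)) = Add(-4, -2761) = -2765)
Add(L, Mul(-1, Add(Add(144, Mul(-87, 172)), Mul(-1, -126784)))) = Add(-2765, Mul(-1, Add(Add(144, Mul(-87, 172)), Mul(-1, -126784)))) = Add(-2765, Mul(-1, Add(Add(144, -14964), 126784))) = Add(-2765, Mul(-1, Add(-14820, 126784))) = Add(-2765, Mul(-1, 111964)) = Add(-2765, -111964) = -114729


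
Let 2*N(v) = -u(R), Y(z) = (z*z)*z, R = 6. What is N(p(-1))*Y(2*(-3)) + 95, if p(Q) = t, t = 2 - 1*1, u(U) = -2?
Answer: -121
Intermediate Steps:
Y(z) = z³ (Y(z) = z²*z = z³)
t = 1 (t = 2 - 1 = 1)
p(Q) = 1
N(v) = 1 (N(v) = (-1*(-2))/2 = (½)*2 = 1)
N(p(-1))*Y(2*(-3)) + 95 = 1*(2*(-3))³ + 95 = 1*(-6)³ + 95 = 1*(-216) + 95 = -216 + 95 = -121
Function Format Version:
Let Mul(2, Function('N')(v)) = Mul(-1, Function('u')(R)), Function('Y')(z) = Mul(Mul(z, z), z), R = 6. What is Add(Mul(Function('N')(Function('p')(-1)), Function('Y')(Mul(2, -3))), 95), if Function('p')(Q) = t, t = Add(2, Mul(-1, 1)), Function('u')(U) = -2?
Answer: -121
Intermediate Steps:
Function('Y')(z) = Pow(z, 3) (Function('Y')(z) = Mul(Pow(z, 2), z) = Pow(z, 3))
t = 1 (t = Add(2, -1) = 1)
Function('p')(Q) = 1
Function('N')(v) = 1 (Function('N')(v) = Mul(Rational(1, 2), Mul(-1, -2)) = Mul(Rational(1, 2), 2) = 1)
Add(Mul(Function('N')(Function('p')(-1)), Function('Y')(Mul(2, -3))), 95) = Add(Mul(1, Pow(Mul(2, -3), 3)), 95) = Add(Mul(1, Pow(-6, 3)), 95) = Add(Mul(1, -216), 95) = Add(-216, 95) = -121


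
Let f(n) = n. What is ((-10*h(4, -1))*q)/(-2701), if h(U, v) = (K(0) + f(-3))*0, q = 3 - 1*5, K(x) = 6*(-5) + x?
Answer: 0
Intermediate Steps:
K(x) = -30 + x
q = -2 (q = 3 - 5 = -2)
h(U, v) = 0 (h(U, v) = ((-30 + 0) - 3)*0 = (-30 - 3)*0 = -33*0 = 0)
((-10*h(4, -1))*q)/(-2701) = (-10*0*(-2))/(-2701) = (0*(-2))*(-1/2701) = 0*(-1/2701) = 0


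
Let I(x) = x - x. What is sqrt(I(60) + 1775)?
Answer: 5*sqrt(71) ≈ 42.131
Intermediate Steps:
I(x) = 0
sqrt(I(60) + 1775) = sqrt(0 + 1775) = sqrt(1775) = 5*sqrt(71)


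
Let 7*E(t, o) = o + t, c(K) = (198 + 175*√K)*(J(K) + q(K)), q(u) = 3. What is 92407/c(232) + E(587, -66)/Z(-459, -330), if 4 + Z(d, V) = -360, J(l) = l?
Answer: -227930108597/1057714332220 + 3234245*√58/166046206 ≈ -0.067153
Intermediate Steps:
Z(d, V) = -364 (Z(d, V) = -4 - 360 = -364)
c(K) = (3 + K)*(198 + 175*√K) (c(K) = (198 + 175*√K)*(K + 3) = (198 + 175*√K)*(3 + K) = (3 + K)*(198 + 175*√K))
E(t, o) = o/7 + t/7 (E(t, o) = (o + t)/7 = o/7 + t/7)
92407/c(232) + E(587, -66)/Z(-459, -330) = 92407/(594 + 175*232^(3/2) + 198*232 + 525*√232) + ((⅐)*(-66) + (⅐)*587)/(-364) = 92407/(594 + 175*(464*√58) + 45936 + 525*(2*√58)) + (-66/7 + 587/7)*(-1/364) = 92407/(594 + 81200*√58 + 45936 + 1050*√58) + (521/7)*(-1/364) = 92407/(46530 + 82250*√58) - 521/2548 = -521/2548 + 92407/(46530 + 82250*√58)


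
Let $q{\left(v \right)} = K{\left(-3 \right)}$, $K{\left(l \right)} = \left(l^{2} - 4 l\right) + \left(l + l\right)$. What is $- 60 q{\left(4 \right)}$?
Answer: $-900$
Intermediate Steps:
$K{\left(l \right)} = l^{2} - 2 l$ ($K{\left(l \right)} = \left(l^{2} - 4 l\right) + 2 l = l^{2} - 2 l$)
$q{\left(v \right)} = 15$ ($q{\left(v \right)} = - 3 \left(-2 - 3\right) = \left(-3\right) \left(-5\right) = 15$)
$- 60 q{\left(4 \right)} = \left(-60\right) 15 = -900$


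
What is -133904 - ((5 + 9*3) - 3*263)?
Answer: -133147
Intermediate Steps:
-133904 - ((5 + 9*3) - 3*263) = -133904 - ((5 + 27) - 789) = -133904 - (32 - 789) = -133904 - 1*(-757) = -133904 + 757 = -133147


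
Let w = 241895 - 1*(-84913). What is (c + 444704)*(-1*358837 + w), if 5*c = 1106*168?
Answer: -77168366512/5 ≈ -1.5434e+10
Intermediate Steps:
c = 185808/5 (c = (1106*168)/5 = (⅕)*185808 = 185808/5 ≈ 37162.)
w = 326808 (w = 241895 + 84913 = 326808)
(c + 444704)*(-1*358837 + w) = (185808/5 + 444704)*(-1*358837 + 326808) = 2409328*(-358837 + 326808)/5 = (2409328/5)*(-32029) = -77168366512/5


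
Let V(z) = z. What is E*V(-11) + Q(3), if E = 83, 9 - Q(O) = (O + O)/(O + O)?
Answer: -905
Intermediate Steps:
Q(O) = 8 (Q(O) = 9 - (O + O)/(O + O) = 9 - 2*O/(2*O) = 9 - 2*O*1/(2*O) = 9 - 1*1 = 9 - 1 = 8)
E*V(-11) + Q(3) = 83*(-11) + 8 = -913 + 8 = -905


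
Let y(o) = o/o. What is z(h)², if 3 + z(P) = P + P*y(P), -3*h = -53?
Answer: 9409/9 ≈ 1045.4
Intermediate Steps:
h = 53/3 (h = -⅓*(-53) = 53/3 ≈ 17.667)
y(o) = 1
z(P) = -3 + 2*P (z(P) = -3 + (P + P*1) = -3 + (P + P) = -3 + 2*P)
z(h)² = (-3 + 2*(53/3))² = (-3 + 106/3)² = (97/3)² = 9409/9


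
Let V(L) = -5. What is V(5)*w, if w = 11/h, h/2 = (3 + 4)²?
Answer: -55/98 ≈ -0.56122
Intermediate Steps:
h = 98 (h = 2*(3 + 4)² = 2*7² = 2*49 = 98)
w = 11/98 ≈ 0.11224
V(5)*w = -5*11/98 = -55/98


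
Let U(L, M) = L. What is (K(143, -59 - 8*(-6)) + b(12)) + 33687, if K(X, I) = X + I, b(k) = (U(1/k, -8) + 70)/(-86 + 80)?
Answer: 2434127/72 ≈ 33807.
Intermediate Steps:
b(k) = -35/3 - 1/(6*k) (b(k) = (1/k + 70)/(-86 + 80) = (70 + 1/k)/(-6) = (70 + 1/k)*(-1/6) = -35/3 - 1/(6*k))
K(X, I) = I + X
(K(143, -59 - 8*(-6)) + b(12)) + 33687 = (((-59 - 8*(-6)) + 143) + (1/6)*(-1 - 70*12)/12) + 33687 = (((-59 - 1*(-48)) + 143) + (1/6)*(1/12)*(-1 - 840)) + 33687 = (((-59 + 48) + 143) + (1/6)*(1/12)*(-841)) + 33687 = ((-11 + 143) - 841/72) + 33687 = (132 - 841/72) + 33687 = 8663/72 + 33687 = 2434127/72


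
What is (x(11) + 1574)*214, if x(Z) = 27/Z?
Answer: 3710974/11 ≈ 3.3736e+5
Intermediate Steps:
(x(11) + 1574)*214 = (27/11 + 1574)*214 = (17341/11)*214 = 3710974/11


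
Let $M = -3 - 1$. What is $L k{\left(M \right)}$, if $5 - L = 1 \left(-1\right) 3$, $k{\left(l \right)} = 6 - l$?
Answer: $80$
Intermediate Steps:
$M = -4$
$L = 8$ ($L = 5 - 1 \left(-1\right) 3 = 5 - \left(-1\right) 3 = 5 - -3 = 5 + 3 = 8$)
$L k{\left(M \right)} = 8 \left(6 - -4\right) = 8 \left(6 + 4\right) = 8 \cdot 10 = 80$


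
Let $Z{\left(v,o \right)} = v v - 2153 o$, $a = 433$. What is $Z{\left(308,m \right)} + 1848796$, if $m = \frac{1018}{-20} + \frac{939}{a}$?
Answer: $\frac{8870345871}{4330} \approx 2.0486 \cdot 10^{6}$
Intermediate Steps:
$m = - \frac{211007}{4330}$ ($m = \frac{1018}{-20} + \frac{939}{433} = 1018 \left(- \frac{1}{20}\right) + 939 \cdot \frac{1}{433} = - \frac{509}{10} + \frac{939}{433} = - \frac{211007}{4330} \approx -48.731$)
$Z{\left(v,o \right)} = v^{2} - 2153 o$
$Z{\left(308,m \right)} + 1848796 = \left(308^{2} - - \frac{454298071}{4330}\right) + 1848796 = \left(94864 + \frac{454298071}{4330}\right) + 1848796 = \frac{865059191}{4330} + 1848796 = \frac{8870345871}{4330}$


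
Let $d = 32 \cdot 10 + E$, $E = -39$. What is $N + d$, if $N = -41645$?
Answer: $-41364$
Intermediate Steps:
$d = 281$ ($d = 32 \cdot 10 - 39 = 320 - 39 = 281$)
$N + d = -41645 + 281 = -41364$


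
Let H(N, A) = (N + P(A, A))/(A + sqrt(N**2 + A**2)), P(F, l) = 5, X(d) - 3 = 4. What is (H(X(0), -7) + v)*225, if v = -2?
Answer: -450/7 + 2700*sqrt(2)/7 ≈ 481.20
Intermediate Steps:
X(d) = 7 (X(d) = 3 + 4 = 7)
H(N, A) = (5 + N)/(A + sqrt(A**2 + N**2)) (H(N, A) = (N + 5)/(A + sqrt(N**2 + A**2)) = (5 + N)/(A + sqrt(A**2 + N**2)))
(H(X(0), -7) + v)*225 = ((5 + 7)/(-7 + sqrt((-7)**2 + 7**2)) - 2)*225 = (12/(-7 + sqrt(49 + 49)) - 2)*225 = (12/(-7 + sqrt(98)) - 2)*225 = (12/(-7 + 7*sqrt(2)) - 2)*225 = (-2 + 12/(-7 + 7*sqrt(2)))*225 = -450 + 2700/(-7 + 7*sqrt(2))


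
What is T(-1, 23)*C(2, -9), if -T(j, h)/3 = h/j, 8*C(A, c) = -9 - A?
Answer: -759/8 ≈ -94.875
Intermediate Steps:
C(A, c) = -9/8 - A/8 (C(A, c) = (-9 - A)/8 = -9/8 - A/8)
T(j, h) = -3*h/j
T(-1, 23)*C(2, -9) = (-3*23/(-1))*(-9/8 - 1/8*2) = (-3*23*(-1))*(-9/8 - 1/4) = 69*(-11/8) = -759/8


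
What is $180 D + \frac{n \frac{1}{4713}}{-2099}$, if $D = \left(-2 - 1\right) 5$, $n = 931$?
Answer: $- \frac{26709985831}{9892587} \approx -2700.0$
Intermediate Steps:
$D = -15$ ($D = \left(-3\right) 5 = -15$)
$180 D + \frac{n \frac{1}{4713}}{-2099} = 180 \left(-15\right) + \frac{931 \cdot \frac{1}{4713}}{-2099} = -2700 + 931 \cdot \frac{1}{4713} \left(- \frac{1}{2099}\right) = -2700 + \frac{931}{4713} \left(- \frac{1}{2099}\right) = -2700 - \frac{931}{9892587} = - \frac{26709985831}{9892587}$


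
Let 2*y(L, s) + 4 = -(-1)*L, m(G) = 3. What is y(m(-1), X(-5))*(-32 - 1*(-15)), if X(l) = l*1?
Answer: 17/2 ≈ 8.5000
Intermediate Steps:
X(l) = l
y(L, s) = -2 + L/2 (y(L, s) = -2 + (-(-1)*L)/2 = -2 + L/2)
y(m(-1), X(-5))*(-32 - 1*(-15)) = (-2 + (½)*3)*(-32 - 1*(-15)) = (-2 + 3/2)*(-32 + 15) = -½*(-17) = 17/2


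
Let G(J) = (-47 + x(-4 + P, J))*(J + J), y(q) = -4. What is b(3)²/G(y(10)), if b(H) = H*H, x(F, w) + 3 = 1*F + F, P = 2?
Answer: 3/16 ≈ 0.18750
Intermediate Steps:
x(F, w) = -3 + 2*F (x(F, w) = -3 + (1*F + F) = -3 + (F + F) = -3 + 2*F)
b(H) = H²
G(J) = -108*J (G(J) = (-47 + (-3 + 2*(-4 + 2)))*(J + J) = (-47 + (-3 + 2*(-2)))*(2*J) = (-47 + (-3 - 4))*(2*J) = (-47 - 7)*(2*J) = -108*J)
b(3)²/G(y(10)) = (3²)²/((-108*(-4))) = 9²/432 = 81*(1/432) = 3/16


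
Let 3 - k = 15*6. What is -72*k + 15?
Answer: 6279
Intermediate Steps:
k = -87 (k = 3 - 15*6 = 3 - 1*90 = 3 - 90 = -87)
-72*k + 15 = -72*(-87) + 15 = 6264 + 15 = 6279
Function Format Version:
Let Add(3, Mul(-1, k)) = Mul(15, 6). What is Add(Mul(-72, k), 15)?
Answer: 6279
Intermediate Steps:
k = -87 (k = Add(3, Mul(-1, Mul(15, 6))) = Add(3, Mul(-1, 90)) = Add(3, -90) = -87)
Add(Mul(-72, k), 15) = Add(Mul(-72, -87), 15) = Add(6264, 15) = 6279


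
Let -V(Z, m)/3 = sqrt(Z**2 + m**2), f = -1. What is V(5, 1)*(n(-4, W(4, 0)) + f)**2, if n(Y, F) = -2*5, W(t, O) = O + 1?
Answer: -363*sqrt(26) ≈ -1850.9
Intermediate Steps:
W(t, O) = 1 + O
n(Y, F) = -10
V(Z, m) = -3*sqrt(Z**2 + m**2)
V(5, 1)*(n(-4, W(4, 0)) + f)**2 = (-3*sqrt(5**2 + 1**2))*(-10 - 1)**2 = -3*sqrt(25 + 1)*(-11)**2 = -3*sqrt(26)*121 = -363*sqrt(26)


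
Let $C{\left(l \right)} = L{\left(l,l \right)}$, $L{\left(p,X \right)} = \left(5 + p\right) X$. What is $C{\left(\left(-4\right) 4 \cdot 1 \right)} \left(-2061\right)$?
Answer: $-362736$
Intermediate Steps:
$L{\left(p,X \right)} = X \left(5 + p\right)$
$C{\left(l \right)} = l \left(5 + l\right)$
$C{\left(\left(-4\right) 4 \cdot 1 \right)} \left(-2061\right) = \left(-4\right) 4 \cdot 1 \left(5 + \left(-4\right) 4 \cdot 1\right) \left(-2061\right) = \left(-16\right) 1 \left(5 - 16\right) \left(-2061\right) = - 16 \left(5 - 16\right) \left(-2061\right) = \left(-16\right) \left(-11\right) \left(-2061\right) = 176 \left(-2061\right) = -362736$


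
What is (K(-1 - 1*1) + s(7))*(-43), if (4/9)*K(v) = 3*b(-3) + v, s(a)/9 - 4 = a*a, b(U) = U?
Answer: -77787/4 ≈ -19447.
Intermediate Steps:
s(a) = 36 + 9*a² (s(a) = 36 + 9*(a*a) = 36 + 9*a²)
K(v) = -81/4 + 9*v/4 (K(v) = 9*(3*(-3) + v)/4 = 9*(-9 + v)/4 = -81/4 + 9*v/4)
(K(-1 - 1*1) + s(7))*(-43) = ((-81/4 + 9*(-1 - 1*1)/4) + (36 + 9*7²))*(-43) = ((-81/4 + 9*(-1 - 1)/4) + (36 + 9*49))*(-43) = ((-81/4 + (9/4)*(-2)) + (36 + 441))*(-43) = ((-81/4 - 9/2) + 477)*(-43) = (-99/4 + 477)*(-43) = (1809/4)*(-43) = -77787/4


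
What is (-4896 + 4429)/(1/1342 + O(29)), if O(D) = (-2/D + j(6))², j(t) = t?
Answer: -527066474/39702569 ≈ -13.275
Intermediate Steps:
O(D) = (6 - 2/D)² (O(D) = (-2/D + 6)² = (6 - 2/D)²)
(-4896 + 4429)/(1/1342 + O(29)) = (-4896 + 4429)/(1/1342 + 4*(-1 + 3*29)²/29²) = -467/(1/1342 + 4*(1/841)*(-1 + 87)²) = -467/(1/1342 + 4*(1/841)*86²) = -467/(1/1342 + 4*(1/841)*7396) = -467/(1/1342 + 29584/841) = -467/39702569/1128622 = -467*1128622/39702569 = -527066474/39702569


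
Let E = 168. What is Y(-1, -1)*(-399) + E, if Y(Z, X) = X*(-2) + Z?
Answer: -231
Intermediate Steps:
Y(Z, X) = Z - 2*X (Y(Z, X) = -2*X + Z = Z - 2*X)
Y(-1, -1)*(-399) + E = (-1 - 2*(-1))*(-399) + 168 = (-1 + 2)*(-399) + 168 = 1*(-399) + 168 = -399 + 168 = -231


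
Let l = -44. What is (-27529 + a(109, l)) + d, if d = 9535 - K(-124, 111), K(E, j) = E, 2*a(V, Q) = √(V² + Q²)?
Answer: -17870 + √13817/2 ≈ -17811.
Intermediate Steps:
a(V, Q) = √(Q² + V²)/2 (a(V, Q) = √(V² + Q²)/2 = √(Q² + V²)/2)
d = 9659 (d = 9535 - 1*(-124) = 9535 + 124 = 9659)
(-27529 + a(109, l)) + d = (-27529 + √((-44)² + 109²)/2) + 9659 = (-27529 + √(1936 + 11881)/2) + 9659 = (-27529 + √13817/2) + 9659 = -17870 + √13817/2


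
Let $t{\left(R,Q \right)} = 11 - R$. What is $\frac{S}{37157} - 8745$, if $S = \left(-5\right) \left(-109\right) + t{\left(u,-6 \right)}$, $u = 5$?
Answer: $- \frac{324937414}{37157} \approx -8745.0$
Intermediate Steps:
$S = 551$ ($S = \left(-5\right) \left(-109\right) + \left(11 - 5\right) = 545 + \left(11 - 5\right) = 545 + 6 = 551$)
$\frac{S}{37157} - 8745 = \frac{551}{37157} - 8745 = - \frac{324937414}{37157}$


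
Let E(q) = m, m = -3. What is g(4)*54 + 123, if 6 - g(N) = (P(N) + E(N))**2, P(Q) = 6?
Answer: -39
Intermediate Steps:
E(q) = -3
g(N) = -3 (g(N) = 6 - (6 - 3)**2 = 6 - 1*3**2 = 6 - 1*9 = 6 - 9 = -3)
g(4)*54 + 123 = -3*54 + 123 = -162 + 123 = -39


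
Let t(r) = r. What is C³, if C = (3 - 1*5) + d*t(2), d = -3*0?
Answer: -8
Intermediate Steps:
d = 0
C = -2 (C = (3 - 1*5) + 0*2 = (3 - 5) + 0 = -2 + 0 = -2)
C³ = (-2)³ = -8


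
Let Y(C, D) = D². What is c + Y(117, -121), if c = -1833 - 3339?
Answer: 9469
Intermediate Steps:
c = -5172
c + Y(117, -121) = -5172 + (-121)² = -5172 + 14641 = 9469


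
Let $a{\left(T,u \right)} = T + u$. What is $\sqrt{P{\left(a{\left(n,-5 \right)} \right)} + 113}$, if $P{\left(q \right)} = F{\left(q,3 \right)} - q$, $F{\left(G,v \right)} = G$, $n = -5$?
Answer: $\sqrt{113} \approx 10.63$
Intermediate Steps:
$P{\left(q \right)} = 0$ ($P{\left(q \right)} = q - q = 0$)
$\sqrt{P{\left(a{\left(n,-5 \right)} \right)} + 113} = \sqrt{0 + 113} = \sqrt{113}$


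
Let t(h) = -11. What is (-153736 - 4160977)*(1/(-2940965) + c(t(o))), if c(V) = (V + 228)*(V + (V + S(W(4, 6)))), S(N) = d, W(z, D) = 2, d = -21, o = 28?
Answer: 118404977259592608/2940965 ≈ 4.0261e+10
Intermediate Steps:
S(N) = -21
c(V) = (-21 + 2*V)*(228 + V) (c(V) = (V + 228)*(V + (V - 21)) = (228 + V)*(V + (-21 + V)) = (228 + V)*(-21 + 2*V) = (-21 + 2*V)*(228 + V))
(-153736 - 4160977)*(1/(-2940965) + c(t(o))) = (-153736 - 4160977)*(1/(-2940965) + (-4788 + 2*(-11)² + 435*(-11))) = -4314713*(-1/2940965 + (-4788 + 2*121 - 4785)) = -4314713*(-1/2940965 + (-4788 + 242 - 4785)) = -4314713*(-1/2940965 - 9331) = -4314713*(-27442144416/2940965) = 118404977259592608/2940965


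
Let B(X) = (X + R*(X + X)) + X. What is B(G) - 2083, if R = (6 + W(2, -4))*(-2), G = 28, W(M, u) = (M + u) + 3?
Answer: -2811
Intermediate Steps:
W(M, u) = 3 + M + u
R = -14 (R = (6 + (3 + 2 - 4))*(-2) = (6 + 1)*(-2) = 7*(-2) = -14)
B(X) = -26*X (B(X) = (X - 14*(X + X)) + X = (X - 28*X) + X = -27*X + X = -26*X)
B(G) - 2083 = -26*28 - 2083 = -728 - 2083 = -2811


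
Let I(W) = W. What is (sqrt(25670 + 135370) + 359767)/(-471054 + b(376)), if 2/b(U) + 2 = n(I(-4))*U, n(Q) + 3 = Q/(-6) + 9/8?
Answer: -492521023/644872932 - 1369*sqrt(10065)/161218233 ≈ -0.76460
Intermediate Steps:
n(Q) = -15/8 - Q/6 (n(Q) = -3 + (Q/(-6) + 9/8) = -3 + (Q*(-1/6) + 9*(1/8)) = -3 + (-Q/6 + 9/8) = -3 + (9/8 - Q/6) = -15/8 - Q/6)
b(U) = 2/(-2 - 29*U/24) (b(U) = 2/(-2 + (-15/8 - 1/6*(-4))*U) = 2/(-2 + (-15/8 + 2/3)*U) = 2/(-2 - 29*U/24))
(sqrt(25670 + 135370) + 359767)/(-471054 + b(376)) = (sqrt(25670 + 135370) + 359767)/(-471054 - 48/(48 + 29*376)) = (sqrt(161040) + 359767)/(-471054 - 48/(48 + 10904)) = (4*sqrt(10065) + 359767)/(-471054 - 48/10952) = (359767 + 4*sqrt(10065))/(-471054 - 48*1/10952) = (359767 + 4*sqrt(10065))/(-471054 - 6/1369) = (359767 + 4*sqrt(10065))/(-644872932/1369) = (359767 + 4*sqrt(10065))*(-1369/644872932) = -492521023/644872932 - 1369*sqrt(10065)/161218233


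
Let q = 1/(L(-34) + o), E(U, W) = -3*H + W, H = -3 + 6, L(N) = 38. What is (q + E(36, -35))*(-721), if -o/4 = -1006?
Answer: 128862167/4062 ≈ 31724.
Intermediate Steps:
o = 4024 (o = -4*(-1006) = 4024)
H = 3
E(U, W) = -9 + W (E(U, W) = -3*3 + W = -9 + W)
q = 1/4062 (q = 1/(38 + 4024) = 1/4062 ≈ 0.00024618)
(q + E(36, -35))*(-721) = (1/4062 + (-9 - 35))*(-721) = (1/4062 - 44)*(-721) = -178727/4062*(-721) = 128862167/4062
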